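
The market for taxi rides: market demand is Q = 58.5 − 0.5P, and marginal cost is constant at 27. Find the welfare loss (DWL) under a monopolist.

DWL = 506.25

Inverting demand: P = 117 − 2Q.
Perfect competition: P = MC = 27, so 117 − 2Q = 27 and Q = 45.
A monopolist chooses Q where MR = MC. MR = 117 − 4Q; setting this equal to 27 gives Q = 22.5 and P = 72.
DWL is the triangle between Q = 22.5 and Q = 45: ½·(45 − 22.5)·(72 − 27) = 506.25.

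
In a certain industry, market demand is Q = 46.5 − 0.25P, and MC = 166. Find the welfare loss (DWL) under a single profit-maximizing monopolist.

Inverting demand: P = 186 − 4Q.
Under competition P = MC = 166, so Q = (186 − 166)/4 = 5.
The monopolist equates marginal revenue to marginal cost: 186 − 8Q = 166, so Q = 2.5. From demand, P = 176.
DWL is the triangle between Q = 2.5 and Q = 5: ½·(5 − 2.5)·(176 − 166) = 12.5.

DWL = 12.5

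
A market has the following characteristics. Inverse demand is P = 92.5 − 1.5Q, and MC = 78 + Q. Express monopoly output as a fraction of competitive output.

Q_m/Q_c = 0.625

Monopoly sets MR = MC: 92.5 − 3Q = 78 + Q ⇒ Q = 3.625, P = 92.5 − 1.5·3.625 = 1393/16.
Competitive equilibrium sets price equal to marginal cost: 92.5 − 1.5Q = 78 + Q, so Q = 5.8 and P = 83.8.
Ratio Q_m/Q_c = 3.625/5.8 = 0.625.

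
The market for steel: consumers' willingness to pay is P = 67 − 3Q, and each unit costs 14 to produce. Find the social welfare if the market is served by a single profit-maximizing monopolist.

TS = 351.125

Monopoly sets MR = MC: 67 − 6Q = 14 ⇒ Q = 53/6, P = 67 − 3·53/6 = 40.5.
CS = ½·(67 − 40.5)·53/6 = 2809/24; PS = (40.5 − 14)·53/6 = 2809/12; TS = 351.125.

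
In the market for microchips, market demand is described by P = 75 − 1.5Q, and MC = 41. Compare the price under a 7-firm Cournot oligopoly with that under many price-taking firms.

Cournot: P = 45.25; Competition: P = 41

In a 7-firm Cournot equilibrium, symmetry and the first-order condition give q = (75 − 41)/(12) = 17/6. So Q = 119/6 and P = 45.25.
Under competition P = MC = 41, so Q = (75 − 41)/1.5 = 68/3.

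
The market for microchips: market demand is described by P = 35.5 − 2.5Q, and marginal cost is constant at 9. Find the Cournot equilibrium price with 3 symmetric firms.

P = 15.625

In a 3-firm Cournot equilibrium, symmetry and the first-order condition give q = (35.5 − 9)/(10) = 2.65. So Q = 7.95 and P = 15.625.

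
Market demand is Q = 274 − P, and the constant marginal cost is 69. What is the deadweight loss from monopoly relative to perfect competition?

DWL = 5253.125

Inverting demand: P = 274 − Q.
Competitive firms price at marginal cost: P = 69, giving Q = 205.
The monopolist equates marginal revenue to marginal cost: 274 − 2Q = 69, so Q = 102.5. From demand, P = 171.5.
DWL is the triangle between Q = 102.5 and Q = 205: ½·(205 − 102.5)·(171.5 − 69) = 5253.125.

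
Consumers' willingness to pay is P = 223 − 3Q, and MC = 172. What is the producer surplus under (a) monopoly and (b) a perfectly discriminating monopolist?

Monopoly: PS = 216.75; Perfect PD: PS = 433.5

The monopolist equates marginal revenue to marginal cost: 223 − 6Q = 172, so Q = 8.5. From demand, P = 197.5.
PS = (197.5 − 172)·8.5 = 216.75.
A perfectly discriminating monopolist sells every unit with P(Q) ≥ MC(Q), so output equals the competitive quantity Q = 17. Each buyer pays their reservation price, so CS = 0 and the firm captures all surplus.
PS = ½·(223 − 172)·17 = 433.5.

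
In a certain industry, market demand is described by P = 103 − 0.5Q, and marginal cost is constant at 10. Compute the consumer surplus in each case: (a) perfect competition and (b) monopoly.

Competition: CS = 8649; Monopoly: CS = 2162.25

Perfect competition: P = MC = 10, so 103 − 0.5Q = 10 and Q = 186.
CS = ½·(103 − 10)·186 = 8649.
The monopolist equates marginal revenue to marginal cost: 103 − Q = 10, so Q = 93. From demand, P = 56.5.
CS = ½·(103 − 56.5)·93 = 2162.25.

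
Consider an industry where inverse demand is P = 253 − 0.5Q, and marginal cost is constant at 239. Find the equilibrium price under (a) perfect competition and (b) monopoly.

Competitive firms price at marginal cost: P = 239, giving Q = 28.
Monopoly sets MR = MC: 253 − Q = 239 ⇒ Q = 14, P = 253 − 0.5·14 = 246.

Competition: P = 239; Monopoly: P = 246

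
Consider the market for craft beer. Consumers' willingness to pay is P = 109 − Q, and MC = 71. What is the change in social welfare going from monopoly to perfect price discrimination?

TS rises by 180.5

The monopolist equates marginal revenue to marginal cost: 109 − 2Q = 71, so Q = 19. From demand, P = 90.
CS = ½·(109 − 90)·19 = 180.5; PS = (90 − 71)·19 = 361; TS = 541.5.
A perfectly discriminating monopolist sells every unit with P(Q) ≥ MC(Q), so output equals the competitive quantity Q = 38. Each buyer pays their reservation price, so CS = 0 and the firm captures all surplus.
TS = 722 (equal to competitive TS).
Change in social welfare: 722 − 541.5 = 180.5.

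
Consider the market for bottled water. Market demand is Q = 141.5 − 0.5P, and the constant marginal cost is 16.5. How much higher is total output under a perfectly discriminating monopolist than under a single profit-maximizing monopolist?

Q rises by 66.625

Inverting demand: P = 283 − 2Q.
The monopolist equates marginal revenue to marginal cost: 283 − 4Q = 16.5, so Q = 66.625. From demand, P = 149.75.
With perfect price discrimination, output is the efficient level Q = 133.25 (where demand meets MC), but every buyer pays their willingness to pay: CS = 0 and PS = total surplus.
Change in total output: 133.25 − 66.625 = 66.625.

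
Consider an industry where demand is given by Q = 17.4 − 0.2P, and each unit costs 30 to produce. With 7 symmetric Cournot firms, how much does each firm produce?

q_i = 1.425

Inverting demand: P = 87 − 5Q.
In a 7-firm Cournot equilibrium, symmetry and the first-order condition give q = (87 − 30)/(40) = 1.425. So Q = 9.975 and P = 37.125.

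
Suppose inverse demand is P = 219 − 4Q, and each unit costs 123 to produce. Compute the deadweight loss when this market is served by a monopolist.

Competitive firms price at marginal cost: P = 123, giving Q = 24.
The monopolist equates marginal revenue to marginal cost: 219 − 8Q = 123, so Q = 12. From demand, P = 171.
DWL is the triangle between Q = 12 and Q = 24: ½·(24 − 12)·(171 − 123) = 288.

DWL = 288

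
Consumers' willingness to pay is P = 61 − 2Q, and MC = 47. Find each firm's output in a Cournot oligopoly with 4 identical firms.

q_i = 1.4

In a 4-firm Cournot equilibrium, symmetry and the first-order condition give q = (61 − 47)/(10) = 1.4. So Q = 5.6 and P = 49.8.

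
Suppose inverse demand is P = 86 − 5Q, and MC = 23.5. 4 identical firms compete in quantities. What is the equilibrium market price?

P = 36

In a 4-firm Cournot equilibrium, symmetry and the first-order condition give q = (86 − 23.5)/(25) = 2.5. So Q = 10 and P = 36.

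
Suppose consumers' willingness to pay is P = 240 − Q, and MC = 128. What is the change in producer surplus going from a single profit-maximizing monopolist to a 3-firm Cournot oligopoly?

Producer surplus falls by 784

The monopolist equates marginal revenue to marginal cost: 240 − 2Q = 128, so Q = 56. From demand, P = 184.
PS = (184 − 128)·56 = 3136.
In a 3-firm Cournot equilibrium, symmetry and the first-order condition give q = (240 − 128)/(4) = 28. So Q = 84 and P = 156.
PS = (156 − 128)·84 = 2352.
Change in producer surplus: 2352 − 3136 = −784.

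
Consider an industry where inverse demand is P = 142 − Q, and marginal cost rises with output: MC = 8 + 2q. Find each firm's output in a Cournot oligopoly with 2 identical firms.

In a 2-firm Cournot equilibrium, symmetry and the first-order condition give q = (142 − 8)/(5) = 26.8. So Q = 53.6 and P = 88.4.

q_i = 26.8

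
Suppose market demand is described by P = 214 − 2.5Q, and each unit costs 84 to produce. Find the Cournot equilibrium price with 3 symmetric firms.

P = 116.5

Cournot with 3 identical firms: the symmetric best-response condition is 214 − 10q = 84. Each firm produces q = 13, total output Q = 39, price P = 116.5.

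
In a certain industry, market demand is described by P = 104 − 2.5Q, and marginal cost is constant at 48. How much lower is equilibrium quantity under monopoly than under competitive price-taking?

Equilibrium quantity falls by 11.2

Competitive firms price at marginal cost: P = 48, giving Q = 22.4.
The monopolist equates marginal revenue to marginal cost: 104 − 5Q = 48, so Q = 11.2. From demand, P = 76.
Change in equilibrium quantity: 11.2 − 22.4 = −11.2.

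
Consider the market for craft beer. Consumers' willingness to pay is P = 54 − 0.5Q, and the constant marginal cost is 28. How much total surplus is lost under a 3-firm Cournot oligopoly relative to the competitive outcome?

DWL = 42.25

Competitive firms price at marginal cost: P = 28, giving Q = 52.
In a 3-firm Cournot equilibrium, symmetry and the first-order condition give q = (54 − 28)/(2) = 13. So Q = 39 and P = 34.5.
DWL is the triangle between Q = 39 and Q = 52: ½·(52 − 39)·(34.5 − 28) = 42.25.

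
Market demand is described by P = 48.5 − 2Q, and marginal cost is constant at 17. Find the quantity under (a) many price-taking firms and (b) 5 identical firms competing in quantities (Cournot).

Competition: Q = 15.75; Cournot: Q = 13.125

Competitive firms price at marginal cost: P = 17, giving Q = 15.75.
Cournot with 5 identical firms: the symmetric best-response condition is 48.5 − 12q = 17. Each firm produces q = 2.625, total output Q = 13.125, price P = 22.25.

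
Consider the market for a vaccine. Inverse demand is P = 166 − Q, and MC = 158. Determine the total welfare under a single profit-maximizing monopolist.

TS = 24

A monopolist chooses Q where MR = MC. MR = 166 − 2Q; setting this equal to 158 gives Q = 4 and P = 162.
CS = ½·(166 − 162)·4 = 8; PS = (162 − 158)·4 = 16; TS = 24.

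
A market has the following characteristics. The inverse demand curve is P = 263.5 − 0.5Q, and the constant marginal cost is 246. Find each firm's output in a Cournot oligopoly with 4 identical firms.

Cournot with 4 identical firms: the symmetric best-response condition is 263.5 − 2.5q = 246. Each firm produces q = 7, total output Q = 28, price P = 249.5.

q_i = 7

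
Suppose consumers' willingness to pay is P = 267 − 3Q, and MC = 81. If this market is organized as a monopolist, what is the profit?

Profit = 2883

Monopoly sets MR = MC: 267 − 6Q = 81 ⇒ Q = 31, P = 267 − 3·31 = 174.
Profit = (174 − 81)·31 = 2883.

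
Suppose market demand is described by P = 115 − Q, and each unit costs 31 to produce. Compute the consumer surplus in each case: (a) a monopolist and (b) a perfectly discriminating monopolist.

Monopoly: CS = 882; Perfect PD: CS = 0

A monopolist chooses Q where MR = MC. MR = 115 − 2Q; setting this equal to 31 gives Q = 42 and P = 73.
CS = ½·(115 − 73)·42 = 882.
With perfect price discrimination, output is the efficient level Q = 84 (where demand meets MC), but every buyer pays their willingness to pay: CS = 0 and PS = total surplus.
CS = 0.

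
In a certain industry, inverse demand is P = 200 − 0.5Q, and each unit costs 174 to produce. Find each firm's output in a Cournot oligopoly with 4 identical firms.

Cournot with 4 identical firms: the symmetric best-response condition is 200 − 2.5q = 174. Each firm produces q = 10.4, total output Q = 41.6, price P = 179.2.

q_i = 10.4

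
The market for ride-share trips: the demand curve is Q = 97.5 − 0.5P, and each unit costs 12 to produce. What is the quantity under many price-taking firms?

Inverting demand: P = 195 − 2Q.
Perfect competition: P = MC = 12, so 195 − 2Q = 12 and Q = 91.5.

Q = 91.5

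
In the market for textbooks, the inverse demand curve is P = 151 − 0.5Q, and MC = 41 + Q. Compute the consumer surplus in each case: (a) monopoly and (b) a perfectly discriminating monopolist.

Monopoly: CS = 756.25; Perfect PD: CS = 0

The monopolist equates marginal revenue to marginal cost: 151 − Q = 41 + Q, so Q = 55. From demand, P = 123.5.
CS = ½·(151 − 123.5)·55 = 756.25.
A perfectly discriminating monopolist sells every unit with P(Q) ≥ MC(Q), so output equals the competitive quantity Q = 220/3. Each buyer pays their reservation price, so CS = 0 and the firm captures all surplus.
CS = 0.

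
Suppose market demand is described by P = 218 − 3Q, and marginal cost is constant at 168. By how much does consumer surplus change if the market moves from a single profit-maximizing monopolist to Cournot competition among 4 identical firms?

Consumer surplus rises by 162.5

The monopolist equates marginal revenue to marginal cost: 218 − 6Q = 168, so Q = 25/3. From demand, P = 193.
CS = ½·(218 − 193)·25/3 = 625/6.
With 4 symmetric Cournot firms, each firm's FOC gives 218 − 15q = 168, so q = 10/3, Q = 4·10/3 = 40/3, and P = 178.
CS = ½·(218 − 178)·40/3 = 800/3.
Change in consumer surplus: 800/3 − 625/6 = 162.5.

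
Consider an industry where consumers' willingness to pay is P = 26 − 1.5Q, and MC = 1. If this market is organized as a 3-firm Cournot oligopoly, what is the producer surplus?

PS = 78.125

With 3 symmetric Cournot firms, each firm's FOC gives 26 − 6q = 1, so q = 25/6, Q = 3·25/6 = 12.5, and P = 7.25.
PS = (7.25 − 1)·12.5 = 78.125.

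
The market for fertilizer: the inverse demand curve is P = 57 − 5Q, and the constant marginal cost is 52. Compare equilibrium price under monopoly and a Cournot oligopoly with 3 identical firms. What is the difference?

Equilibrium price falls by 1.25

Monopoly sets MR = MC: 57 − 10Q = 52 ⇒ Q = 0.5, P = 57 − 5·0.5 = 54.5.
With 3 symmetric Cournot firms, each firm's FOC gives 57 − 20q = 52, so q = 0.25, Q = 3·0.25 = 0.75, and P = 53.25.
Change in equilibrium price: 53.25 − 54.5 = −1.25.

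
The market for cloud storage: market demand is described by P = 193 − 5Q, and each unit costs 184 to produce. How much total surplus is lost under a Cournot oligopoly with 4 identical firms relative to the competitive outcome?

Perfect competition: P = MC = 184, so 193 − 5Q = 184 and Q = 1.8.
With 4 symmetric Cournot firms, each firm's FOC gives 193 − 25q = 184, so q = 0.36, Q = 4·0.36 = 1.44, and P = 185.8.
DWL is the triangle between Q = 1.44 and Q = 1.8: ½·(1.8 − 1.44)·(185.8 − 184) = 0.324.

DWL = 0.324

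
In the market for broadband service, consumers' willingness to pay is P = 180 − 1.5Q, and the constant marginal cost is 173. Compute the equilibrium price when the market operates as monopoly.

P = 176.5

A monopolist chooses Q where MR = MC. MR = 180 − 3Q; setting this equal to 173 gives Q = 7/3 and P = 176.5.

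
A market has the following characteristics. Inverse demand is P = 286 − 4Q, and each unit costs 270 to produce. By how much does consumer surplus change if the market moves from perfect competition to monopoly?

Perfect competition: P = MC = 270, so 286 − 4Q = 270 and Q = 4.
CS = ½·(286 − 270)·4 = 32.
A monopolist chooses Q where MR = MC. MR = 286 − 8Q; setting this equal to 270 gives Q = 2 and P = 278.
CS = ½·(286 − 278)·2 = 8.
Change in consumer surplus: 8 − 32 = −24.

Consumer surplus falls by 24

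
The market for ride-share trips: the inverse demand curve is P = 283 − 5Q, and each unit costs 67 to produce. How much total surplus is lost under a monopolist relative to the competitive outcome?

Under competition P = MC = 67, so Q = (283 − 67)/5 = 43.2.
The monopolist equates marginal revenue to marginal cost: 283 − 10Q = 67, so Q = 21.6. From demand, P = 175.
DWL is the triangle between Q = 21.6 and Q = 43.2: ½·(43.2 − 21.6)·(175 − 67) = 1166.4.

DWL = 1166.4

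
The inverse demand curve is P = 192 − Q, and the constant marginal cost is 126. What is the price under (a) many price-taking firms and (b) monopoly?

Competition: P = 126; Monopoly: P = 159

Perfect competition: P = MC = 126, so 192 − Q = 126 and Q = 66.
A monopolist chooses Q where MR = MC. MR = 192 − 2Q; setting this equal to 126 gives Q = 33 and P = 159.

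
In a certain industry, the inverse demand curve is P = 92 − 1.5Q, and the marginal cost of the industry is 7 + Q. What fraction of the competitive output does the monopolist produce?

Q_m/Q_c = 0.625

The monopolist equates marginal revenue to marginal cost: 92 − 3Q = 7 + Q, so Q = 21.25. From demand, P = 60.125.
Under competition P = MC: 92 − 1.5Q = 7 + Q ⇒ Q = 34, P = 41.
Ratio Q_m/Q_c = 21.25/34 = 0.625.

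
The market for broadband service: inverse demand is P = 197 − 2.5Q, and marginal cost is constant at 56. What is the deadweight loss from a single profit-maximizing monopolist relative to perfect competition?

DWL = 994.05

Perfect competition: P = MC = 56, so 197 − 2.5Q = 56 and Q = 56.4.
A monopolist chooses Q where MR = MC. MR = 197 − 5Q; setting this equal to 56 gives Q = 28.2 and P = 126.5.
DWL is the triangle between Q = 28.2 and Q = 56.4: ½·(56.4 − 28.2)·(126.5 − 56) = 994.05.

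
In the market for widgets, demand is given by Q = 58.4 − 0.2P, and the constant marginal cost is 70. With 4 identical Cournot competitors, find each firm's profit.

Inverting demand: P = 292 − 5Q.
Cournot with 4 identical firms: the symmetric best-response condition is 292 − 25q = 70. Each firm produces q = 8.88, total output Q = 35.52, price P = 114.4.
Each firm's profit = (114.4 − 70)·8.88 = 394.272.

π_i = 394.272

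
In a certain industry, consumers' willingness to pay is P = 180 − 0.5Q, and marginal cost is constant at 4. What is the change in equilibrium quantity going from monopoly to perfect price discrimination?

A monopolist chooses Q where MR = MC. MR = 180 − Q; setting this equal to 4 gives Q = 176 and P = 92.
A perfectly discriminating monopolist sells every unit with P(Q) ≥ MC(Q), so output equals the competitive quantity Q = 352. Each buyer pays their reservation price, so CS = 0 and the firm captures all surplus.
Change in equilibrium quantity: 352 − 176 = 176.

Equilibrium quantity rises by 176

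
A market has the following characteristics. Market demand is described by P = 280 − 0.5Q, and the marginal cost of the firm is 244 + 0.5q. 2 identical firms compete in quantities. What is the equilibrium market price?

P = 262

In a 2-firm Cournot equilibrium, symmetry and the first-order condition give q = (280 − 244)/(2) = 18. So Q = 36 and P = 262.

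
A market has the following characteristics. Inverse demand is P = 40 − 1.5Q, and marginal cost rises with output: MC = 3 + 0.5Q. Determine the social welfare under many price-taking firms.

TS = 342.25

Competitive equilibrium sets price equal to marginal cost: 40 − 1.5Q = 3 + 0.5Q, so Q = 18.5 and P = 12.25.
CS = ½·(40 − 12.25)·18.5 = 4107/16; PS = (12.25·18.5 − 3·18.5 − ½·0.5·18.5²) = 1369/16; TS = 342.25.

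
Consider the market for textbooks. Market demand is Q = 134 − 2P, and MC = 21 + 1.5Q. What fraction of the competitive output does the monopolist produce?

Inverting demand: P = 67 − 0.5Q.
The monopolist equates marginal revenue to marginal cost: 67 − Q = 21 + 1.5Q, so Q = 18.4. From demand, P = 57.8.
Under competition P = MC: 67 − 0.5Q = 21 + 1.5Q ⇒ Q = 23, P = 55.5.
Ratio Q_m/Q_c = 18.4/23 = 0.8.

Q_m/Q_c = 0.8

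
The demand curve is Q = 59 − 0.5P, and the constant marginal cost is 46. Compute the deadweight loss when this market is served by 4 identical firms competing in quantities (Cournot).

DWL = 51.84

Inverting demand: P = 118 − 2Q.
Competitive firms price at marginal cost: P = 46, giving Q = 36.
In a 4-firm Cournot equilibrium, symmetry and the first-order condition give q = (118 − 46)/(10) = 7.2. So Q = 28.8 and P = 60.4.
DWL is the triangle between Q = 28.8 and Q = 36: ½·(36 − 28.8)·(60.4 − 46) = 51.84.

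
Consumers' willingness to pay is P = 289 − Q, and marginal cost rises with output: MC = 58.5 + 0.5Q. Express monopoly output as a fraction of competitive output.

A monopolist chooses Q where MR = MC. MR = 289 − 2Q; setting this equal to 58.5 + 0.5Q gives Q = 92.2 and P = 196.8.
Competitive equilibrium sets price equal to marginal cost: 289 − Q = 58.5 + 0.5Q, so Q = 461/3 and P = 406/3.
Ratio Q_m/Q_c = 92.2/(461/3) = 0.6.

Q_m/Q_c = 0.6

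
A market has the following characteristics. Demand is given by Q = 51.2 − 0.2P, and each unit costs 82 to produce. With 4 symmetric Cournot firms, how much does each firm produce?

q_i = 6.96

Inverting demand: P = 256 − 5Q.
With 4 symmetric Cournot firms, each firm's FOC gives 256 − 25q = 82, so q = 6.96, Q = 4·6.96 = 27.84, and P = 116.8.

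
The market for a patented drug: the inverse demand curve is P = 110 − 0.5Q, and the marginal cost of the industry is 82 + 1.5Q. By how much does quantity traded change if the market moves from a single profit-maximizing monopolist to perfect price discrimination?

Monopoly sets MR = MC: 110 − Q = 82 + 1.5Q ⇒ Q = 11.2, P = 110 − 0.5·11.2 = 104.4.
A perfectly discriminating monopolist sells every unit with P(Q) ≥ MC(Q), so output equals the competitive quantity Q = 14. Each buyer pays their reservation price, so CS = 0 and the firm captures all surplus.
Change in quantity traded: 14 − 11.2 = 2.8.

Q rises by 2.8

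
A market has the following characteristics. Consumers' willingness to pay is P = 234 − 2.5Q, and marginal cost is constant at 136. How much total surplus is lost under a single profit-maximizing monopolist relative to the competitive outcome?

DWL = 480.2

Competitive firms price at marginal cost: P = 136, giving Q = 39.2.
Monopoly sets MR = MC: 234 − 5Q = 136 ⇒ Q = 19.6, P = 234 − 2.5·19.6 = 185.
DWL is the triangle between Q = 19.6 and Q = 39.2: ½·(39.2 − 19.6)·(185 − 136) = 480.2.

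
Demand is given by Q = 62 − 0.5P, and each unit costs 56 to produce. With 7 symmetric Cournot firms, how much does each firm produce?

Inverting demand: P = 124 − 2Q.
In a 7-firm Cournot equilibrium, symmetry and the first-order condition give q = (124 − 56)/(16) = 4.25. So Q = 29.75 and P = 64.5.

q_i = 4.25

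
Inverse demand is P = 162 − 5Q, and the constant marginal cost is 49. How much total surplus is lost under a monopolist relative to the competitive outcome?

DWL = 319.225

Under competition P = MC = 49, so Q = (162 − 49)/5 = 22.6.
A monopolist chooses Q where MR = MC. MR = 162 − 10Q; setting this equal to 49 gives Q = 11.3 and P = 105.5.
DWL is the triangle between Q = 11.3 and Q = 22.6: ½·(22.6 − 11.3)·(105.5 − 49) = 319.225.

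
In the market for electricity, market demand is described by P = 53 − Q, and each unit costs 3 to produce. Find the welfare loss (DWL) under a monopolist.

DWL = 312.5

Perfect competition: P = MC = 3, so 53 − Q = 3 and Q = 50.
Monopoly sets MR = MC: 53 − 2Q = 3 ⇒ Q = 25, P = 53 − 25 = 28.
DWL is the triangle between Q = 25 and Q = 50: ½·(50 − 25)·(28 − 3) = 312.5.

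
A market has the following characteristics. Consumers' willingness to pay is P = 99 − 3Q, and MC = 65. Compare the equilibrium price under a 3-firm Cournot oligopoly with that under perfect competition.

With 3 symmetric Cournot firms, each firm's FOC gives 99 − 12q = 65, so q = 17/6, Q = 3·17/6 = 8.5, and P = 73.5.
Competitive firms price at marginal cost: P = 65, giving Q = 34/3.

Cournot: P = 73.5; Competition: P = 65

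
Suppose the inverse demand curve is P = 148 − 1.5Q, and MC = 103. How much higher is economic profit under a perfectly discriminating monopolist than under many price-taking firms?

Economic profit rises by 675

Under competition P = MC = 103, so Q = (148 − 103)/1.5 = 30.
Profit = (103 − 103)·30 = 0.
With perfect price discrimination, output is the efficient level Q = 30 (where demand meets MC), but every buyer pays their willingness to pay: CS = 0 and PS = total surplus.
PS equals the full surplus area, 675. Profit = 675 = 675.
Change in economic profit: 675 − 0 = 675.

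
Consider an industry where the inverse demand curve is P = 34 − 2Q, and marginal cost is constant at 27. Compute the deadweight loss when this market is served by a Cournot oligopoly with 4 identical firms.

DWL = 0.49

Under competition P = MC = 27, so Q = (34 − 27)/2 = 3.5.
In a 4-firm Cournot equilibrium, symmetry and the first-order condition give q = (34 − 27)/(10) = 0.7. So Q = 2.8 and P = 28.4.
DWL is the triangle between Q = 2.8 and Q = 3.5: ½·(3.5 − 2.8)·(28.4 − 27) = 0.49.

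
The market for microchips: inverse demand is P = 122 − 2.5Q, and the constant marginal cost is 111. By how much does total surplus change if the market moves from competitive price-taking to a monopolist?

Under competition P = MC = 111, so Q = (122 − 111)/2.5 = 4.4.
CS = ½·(122 − 111)·4.4 = 24.2; PS = (111 − 111)·4.4 = 0; TS = 24.2.
The monopolist equates marginal revenue to marginal cost: 122 − 5Q = 111, so Q = 2.2. From demand, P = 116.5.
CS = ½·(122 − 116.5)·2.2 = 6.05; PS = (116.5 − 111)·2.2 = 12.1; TS = 18.15.
Change in total surplus: 18.15 − 24.2 = −6.05.

TS falls by 6.05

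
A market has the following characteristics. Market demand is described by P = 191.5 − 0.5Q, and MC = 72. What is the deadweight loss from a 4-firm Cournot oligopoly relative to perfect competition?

DWL = 571.21

Competitive firms price at marginal cost: P = 72, giving Q = 239.
In a 4-firm Cournot equilibrium, symmetry and the first-order condition give q = (191.5 − 72)/(2.5) = 47.8. So Q = 191.2 and P = 95.9.
DWL is the triangle between Q = 191.2 and Q = 239: ½·(239 − 191.2)·(95.9 − 72) = 571.21.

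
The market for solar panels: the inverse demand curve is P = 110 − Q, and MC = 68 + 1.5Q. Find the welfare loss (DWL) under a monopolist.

DWL = 28.8

Competitive equilibrium sets price equal to marginal cost: 110 − Q = 68 + 1.5Q, so Q = 16.8 and P = 93.2.
The monopolist equates marginal revenue to marginal cost: 110 − 2Q = 68 + 1.5Q, so Q = 12. From demand, P = 98.
CS = ½·(110 − 93.2)·16.8 = 141.12; PS = (93.2·16.8 − 68·16.8 − ½·1.5·16.8²) = 211.68; TS = 352.8.
CS = ½·(110 − 98)·12 = 72; PS = (98·12 − 68·12 − ½·1.5·12²) = 252; TS = 324.
DWL = 352.8 − 324 = 28.8.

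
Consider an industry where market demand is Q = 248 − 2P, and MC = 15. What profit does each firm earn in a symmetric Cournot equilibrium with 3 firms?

π_i = 1485.125

Inverting demand: P = 124 − 0.5Q.
Cournot with 3 identical firms: the symmetric best-response condition is 124 − 2q = 15. Each firm produces q = 54.5, total output Q = 163.5, price P = 42.25.
Each firm's profit = (42.25 − 15)·54.5 = 1485.125.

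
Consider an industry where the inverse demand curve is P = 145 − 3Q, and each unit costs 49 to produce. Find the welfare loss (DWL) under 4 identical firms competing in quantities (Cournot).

DWL = 61.44

Perfect competition: P = MC = 49, so 145 − 3Q = 49 and Q = 32.
Cournot with 4 identical firms: the symmetric best-response condition is 145 − 15q = 49. Each firm produces q = 6.4, total output Q = 25.6, price P = 68.2.
DWL is the triangle between Q = 25.6 and Q = 32: ½·(32 − 25.6)·(68.2 − 49) = 61.44.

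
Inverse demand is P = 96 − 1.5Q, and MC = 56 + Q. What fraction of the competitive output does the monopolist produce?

Q_m/Q_c = 0.625

A monopolist chooses Q where MR = MC. MR = 96 − 3Q; setting this equal to 56 + Q gives Q = 10 and P = 81.
Competitive equilibrium sets price equal to marginal cost: 96 − 1.5Q = 56 + Q, so Q = 16 and P = 72.
Ratio Q_m/Q_c = 10/16 = 0.625.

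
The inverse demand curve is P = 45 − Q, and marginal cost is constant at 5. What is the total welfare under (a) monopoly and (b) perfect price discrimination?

A monopolist chooses Q where MR = MC. MR = 45 − 2Q; setting this equal to 5 gives Q = 20 and P = 25.
CS = ½·(45 − 25)·20 = 200; PS = (25 − 5)·20 = 400; TS = 600.
Under first-degree price discrimination the firm charges each unit its demand price and produces up to where P = MC, i.e. Q = 40. Consumer surplus is zero; producer surplus equals total surplus.
TS = 800 (equal to competitive TS).

Monopoly: TS = 600; Perfect PD: TS = 800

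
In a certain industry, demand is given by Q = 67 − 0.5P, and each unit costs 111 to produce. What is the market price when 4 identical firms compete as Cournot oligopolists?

Inverting demand: P = 134 − 2Q.
With 4 symmetric Cournot firms, each firm's FOC gives 134 − 10q = 111, so q = 2.3, Q = 4·2.3 = 9.2, and P = 115.6.

P = 115.6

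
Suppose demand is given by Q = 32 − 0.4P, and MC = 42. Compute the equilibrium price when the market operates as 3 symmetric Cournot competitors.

P = 51.5

Inverting demand: P = 80 − 2.5Q.
In a 3-firm Cournot equilibrium, symmetry and the first-order condition give q = (80 − 42)/(10) = 3.8. So Q = 11.4 and P = 51.5.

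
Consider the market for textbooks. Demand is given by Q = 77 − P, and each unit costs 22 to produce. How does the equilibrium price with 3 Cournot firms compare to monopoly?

Inverting demand: P = 77 − Q.
With 3 symmetric Cournot firms, each firm's FOC gives 77 − 4q = 22, so q = 13.75, Q = 3·13.75 = 41.25, and P = 35.75.
The monopolist equates marginal revenue to marginal cost: 77 − 2Q = 22, so Q = 27.5. From demand, P = 49.5.

Cournot: P = 35.75; Monopoly: P = 49.5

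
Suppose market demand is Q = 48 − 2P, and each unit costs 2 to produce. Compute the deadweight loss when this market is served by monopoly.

Inverting demand: P = 24 − 0.5Q.
Perfect competition: P = MC = 2, so 24 − 0.5Q = 2 and Q = 44.
Monopoly sets MR = MC: 24 − Q = 2 ⇒ Q = 22, P = 24 − 0.5·22 = 13.
DWL is the triangle between Q = 22 and Q = 44: ½·(44 − 22)·(13 − 2) = 121.

DWL = 121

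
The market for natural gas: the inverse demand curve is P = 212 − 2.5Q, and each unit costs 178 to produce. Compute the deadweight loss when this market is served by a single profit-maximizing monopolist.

DWL = 57.8

Perfect competition: P = MC = 178, so 212 − 2.5Q = 178 and Q = 13.6.
Monopoly sets MR = MC: 212 − 5Q = 178 ⇒ Q = 6.8, P = 212 − 2.5·6.8 = 195.
DWL is the triangle between Q = 6.8 and Q = 13.6: ½·(13.6 − 6.8)·(195 − 178) = 57.8.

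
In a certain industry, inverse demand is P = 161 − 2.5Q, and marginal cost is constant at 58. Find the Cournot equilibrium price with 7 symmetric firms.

P = 70.875

Cournot with 7 identical firms: the symmetric best-response condition is 161 − 20q = 58. Each firm produces q = 5.15, total output Q = 36.05, price P = 70.875.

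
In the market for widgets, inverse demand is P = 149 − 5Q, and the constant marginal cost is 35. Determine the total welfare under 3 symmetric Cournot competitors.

In a 3-firm Cournot equilibrium, symmetry and the first-order condition give q = (149 − 35)/(20) = 5.7. So Q = 17.1 and P = 63.5.
CS = ½·(149 − 63.5)·17.1 = 731.025; PS = (63.5 − 35)·17.1 = 487.35; TS = 1218.375.

TS = 1218.375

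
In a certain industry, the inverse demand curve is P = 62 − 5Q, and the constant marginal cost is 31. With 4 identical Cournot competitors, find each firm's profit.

π_i = 7.688

With 4 symmetric Cournot firms, each firm's FOC gives 62 − 25q = 31, so q = 1.24, Q = 4·1.24 = 4.96, and P = 37.2.
Each firm's profit = (37.2 − 31)·1.24 = 7.688.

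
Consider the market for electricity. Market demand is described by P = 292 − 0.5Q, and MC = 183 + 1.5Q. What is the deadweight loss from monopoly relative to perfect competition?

DWL = 118.81

Under competition P = MC: 292 − 0.5Q = 183 + 1.5Q ⇒ Q = 54.5, P = 264.75.
The monopolist equates marginal revenue to marginal cost: 292 − Q = 183 + 1.5Q, so Q = 43.6. From demand, P = 270.2.
CS = ½·(292 − 264.75)·54.5 = 11881/16; PS = (264.75·54.5 − 183·54.5 − ½·1.5·54.5²) = 35643/16; TS = 2970.25.
CS = ½·(292 − 270.2)·43.6 = 475.24; PS = (270.2·43.6 − 183·43.6 − ½·1.5·43.6²) = 2376.2; TS = 2851.44.
DWL = 2970.25 − 2851.44 = 118.81.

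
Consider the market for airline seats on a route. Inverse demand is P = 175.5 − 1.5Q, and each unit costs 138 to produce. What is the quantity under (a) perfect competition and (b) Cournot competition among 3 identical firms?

Competition: Q = 25; Cournot: Q = 18.75

Perfect competition: P = MC = 138, so 175.5 − 1.5Q = 138 and Q = 25.
With 3 symmetric Cournot firms, each firm's FOC gives 175.5 − 6q = 138, so q = 6.25, Q = 3·6.25 = 18.75, and P = 147.375.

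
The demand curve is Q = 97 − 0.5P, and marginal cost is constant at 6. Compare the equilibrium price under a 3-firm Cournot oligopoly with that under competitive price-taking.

Inverting demand: P = 194 − 2Q.
In a 3-firm Cournot equilibrium, symmetry and the first-order condition give q = (194 − 6)/(8) = 23.5. So Q = 70.5 and P = 53.
Under competition P = MC = 6, so Q = (194 − 6)/2 = 94.

Cournot: P = 53; Competition: P = 6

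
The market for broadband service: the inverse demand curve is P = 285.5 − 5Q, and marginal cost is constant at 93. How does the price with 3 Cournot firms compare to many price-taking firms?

Cournot with 3 identical firms: the symmetric best-response condition is 285.5 − 20q = 93. Each firm produces q = 9.625, total output Q = 28.875, price P = 141.125.
Competitive firms price at marginal cost: P = 93, giving Q = 38.5.

Cournot: P = 141.125; Competition: P = 93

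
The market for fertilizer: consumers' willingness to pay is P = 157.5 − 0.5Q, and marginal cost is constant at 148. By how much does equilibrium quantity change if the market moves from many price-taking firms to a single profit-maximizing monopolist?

Q falls by 9.5

Competitive firms price at marginal cost: P = 148, giving Q = 19.
Monopoly sets MR = MC: 157.5 − Q = 148 ⇒ Q = 9.5, P = 157.5 − 0.5·9.5 = 152.75.
Change in equilibrium quantity: 9.5 − 19 = −9.5.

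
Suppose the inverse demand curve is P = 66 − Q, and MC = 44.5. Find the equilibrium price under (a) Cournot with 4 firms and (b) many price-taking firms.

Cournot: P = 48.8; Competition: P = 44.5

Cournot with 4 identical firms: the symmetric best-response condition is 66 − 5q = 44.5. Each firm produces q = 4.3, total output Q = 17.2, price P = 48.8.
Under competition P = MC = 44.5, so Q = (66 − 44.5)/1 = 21.5.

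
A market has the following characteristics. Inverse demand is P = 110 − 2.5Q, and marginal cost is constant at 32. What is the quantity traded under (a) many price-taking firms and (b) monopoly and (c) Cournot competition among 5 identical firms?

Under competition P = MC = 32, so Q = (110 − 32)/2.5 = 31.2.
Monopoly sets MR = MC: 110 − 5Q = 32 ⇒ Q = 15.6, P = 110 − 2.5·15.6 = 71.
Cournot with 5 identical firms: the symmetric best-response condition is 110 − 15q = 32. Each firm produces q = 5.2, total output Q = 26, price P = 45.

Competition: Q = 31.2; Monopoly: Q = 15.6; Cournot: Q = 26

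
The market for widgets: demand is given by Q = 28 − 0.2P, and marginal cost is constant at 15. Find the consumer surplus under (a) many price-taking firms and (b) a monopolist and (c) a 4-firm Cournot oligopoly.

Competition: CS = 1562.5; Monopoly: CS = 390.625; Cournot: CS = 1000

Inverting demand: P = 140 − 5Q.
Under competition P = MC = 15, so Q = (140 − 15)/5 = 25.
CS = ½·(140 − 15)·25 = 1562.5.
Monopoly sets MR = MC: 140 − 10Q = 15 ⇒ Q = 12.5, P = 140 − 5·12.5 = 77.5.
CS = ½·(140 − 77.5)·12.5 = 390.625.
In a 4-firm Cournot equilibrium, symmetry and the first-order condition give q = (140 − 15)/(25) = 5. So Q = 20 and P = 40.
CS = ½·(140 − 40)·20 = 1000.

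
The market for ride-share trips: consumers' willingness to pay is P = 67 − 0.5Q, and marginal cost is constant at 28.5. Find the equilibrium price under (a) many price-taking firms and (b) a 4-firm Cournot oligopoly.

Competition: P = 28.5; Cournot: P = 36.2

Under competition P = MC = 28.5, so Q = (67 − 28.5)/0.5 = 77.
With 4 symmetric Cournot firms, each firm's FOC gives 67 − 2.5q = 28.5, so q = 15.4, Q = 4·15.4 = 61.6, and P = 36.2.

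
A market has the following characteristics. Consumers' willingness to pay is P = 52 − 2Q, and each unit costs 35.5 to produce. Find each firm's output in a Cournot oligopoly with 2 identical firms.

In a 2-firm Cournot equilibrium, symmetry and the first-order condition give q = (52 − 35.5)/(6) = 2.75. So Q = 5.5 and P = 41.

q_i = 2.75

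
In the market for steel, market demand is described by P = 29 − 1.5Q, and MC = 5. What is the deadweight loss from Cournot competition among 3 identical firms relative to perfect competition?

DWL = 12

Perfect competition: P = MC = 5, so 29 − 1.5Q = 5 and Q = 16.
With 3 symmetric Cournot firms, each firm's FOC gives 29 − 6q = 5, so q = 4, Q = 3·4 = 12, and P = 11.
DWL is the triangle between Q = 12 and Q = 16: ½·(16 − 12)·(11 − 5) = 12.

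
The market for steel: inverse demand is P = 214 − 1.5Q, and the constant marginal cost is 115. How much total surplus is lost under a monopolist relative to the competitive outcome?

DWL = 816.75

Competitive firms price at marginal cost: P = 115, giving Q = 66.
A monopolist chooses Q where MR = MC. MR = 214 − 3Q; setting this equal to 115 gives Q = 33 and P = 164.5.
DWL is the triangle between Q = 33 and Q = 66: ½·(66 − 33)·(164.5 − 115) = 816.75.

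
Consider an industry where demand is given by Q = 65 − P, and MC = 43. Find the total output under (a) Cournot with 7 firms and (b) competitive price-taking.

Inverting demand: P = 65 − Q.
With 7 symmetric Cournot firms, each firm's FOC gives 65 − 8q = 43, so q = 2.75, Q = 7·2.75 = 19.25, and P = 45.75.
Perfect competition: P = MC = 43, so 65 − Q = 43 and Q = 22.

Cournot: Q = 19.25; Competition: Q = 22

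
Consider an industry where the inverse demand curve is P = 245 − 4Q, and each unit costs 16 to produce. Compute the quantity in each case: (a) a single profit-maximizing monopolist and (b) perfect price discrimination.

Monopoly sets MR = MC: 245 − 8Q = 16 ⇒ Q = 28.625, P = 245 − 4·28.625 = 130.5.
Under first-degree price discrimination the firm charges each unit its demand price and produces up to where P = MC, i.e. Q = 57.25. Consumer surplus is zero; producer surplus equals total surplus.

Monopoly: Q = 28.625; Perfect PD: Q = 57.25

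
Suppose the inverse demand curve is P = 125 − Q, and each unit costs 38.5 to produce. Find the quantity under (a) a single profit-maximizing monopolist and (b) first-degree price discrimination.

Monopoly sets MR = MC: 125 − 2Q = 38.5 ⇒ Q = 43.25, P = 125 − 43.25 = 81.75.
A perfectly discriminating monopolist sells every unit with P(Q) ≥ MC(Q), so output equals the competitive quantity Q = 86.5. Each buyer pays their reservation price, so CS = 0 and the firm captures all surplus.

Monopoly: Q = 43.25; Perfect PD: Q = 86.5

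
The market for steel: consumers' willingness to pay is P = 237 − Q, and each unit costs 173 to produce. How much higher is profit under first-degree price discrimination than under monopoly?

Monopoly sets MR = MC: 237 − 2Q = 173 ⇒ Q = 32, P = 237 − 32 = 205.
Profit = (205 − 173)·32 = 1024.
With perfect price discrimination, output is the efficient level Q = 64 (where demand meets MC), but every buyer pays their willingness to pay: CS = 0 and PS = total surplus.
PS equals the full surplus area, 2048. Profit = 2048 = 2048.
Change in profit: 2048 − 1024 = 1024.

Profit rises by 1024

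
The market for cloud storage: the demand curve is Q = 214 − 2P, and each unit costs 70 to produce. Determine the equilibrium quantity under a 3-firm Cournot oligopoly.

Inverting demand: P = 107 − 0.5Q.
With 3 symmetric Cournot firms, each firm's FOC gives 107 − 2q = 70, so q = 18.5, Q = 3·18.5 = 55.5, and P = 79.25.

Q = 55.5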